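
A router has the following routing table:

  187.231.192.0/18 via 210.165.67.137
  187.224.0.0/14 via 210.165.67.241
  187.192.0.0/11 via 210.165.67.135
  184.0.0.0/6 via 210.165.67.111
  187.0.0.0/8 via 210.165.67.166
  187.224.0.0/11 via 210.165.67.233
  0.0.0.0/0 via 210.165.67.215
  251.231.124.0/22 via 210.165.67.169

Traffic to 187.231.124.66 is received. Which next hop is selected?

Routes whose prefix contains 187.231.124.66:
  0.0.0.0/0 (default, matches everything) -> 210.165.67.215
  184.0.0.0/6 (184.0.0.0 - 187.255.255.255) -> 210.165.67.111
  187.0.0.0/8 (187.0.0.0 - 187.255.255.255) -> 210.165.67.166
  187.224.0.0/11 (187.224.0.0 - 187.255.255.255) -> 210.165.67.233
More-specific entries that do NOT match:
  251.231.124.0/22 (251.231.124.0 - 251.231.127.255) does not contain 187.231.124.66
  187.231.192.0/18 (187.231.192.0 - 187.231.255.255) does not contain 187.231.124.66
  187.224.0.0/14 (187.224.0.0 - 187.227.255.255) does not contain 187.231.124.66
Longest matching prefix is /11 -> next hop 210.165.67.233.

210.165.67.233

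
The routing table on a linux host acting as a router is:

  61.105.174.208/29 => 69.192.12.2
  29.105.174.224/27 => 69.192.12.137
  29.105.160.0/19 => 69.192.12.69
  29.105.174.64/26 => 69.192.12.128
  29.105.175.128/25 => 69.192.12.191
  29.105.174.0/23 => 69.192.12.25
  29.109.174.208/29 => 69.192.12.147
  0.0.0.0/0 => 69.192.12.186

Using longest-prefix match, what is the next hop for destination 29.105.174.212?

Routes whose prefix contains 29.105.174.212:
  0.0.0.0/0 (default, matches everything) -> 69.192.12.186
  29.105.160.0/19 (29.105.160.0 - 29.105.191.255) -> 69.192.12.69
  29.105.174.0/23 (29.105.174.0 - 29.105.175.255) -> 69.192.12.25
More-specific entries that do NOT match:
  61.105.174.208/29 (61.105.174.208 - 61.105.174.215) does not contain 29.105.174.212
  29.109.174.208/29 (29.109.174.208 - 29.109.174.215) does not contain 29.105.174.212
  29.105.174.224/27 (29.105.174.224 - 29.105.174.255) does not contain 29.105.174.212
  29.105.174.64/26 (29.105.174.64 - 29.105.174.127) does not contain 29.105.174.212
  29.105.175.128/25 (29.105.175.128 - 29.105.175.255) does not contain 29.105.174.212
Longest matching prefix is /23 -> next hop 69.192.12.25.

69.192.12.25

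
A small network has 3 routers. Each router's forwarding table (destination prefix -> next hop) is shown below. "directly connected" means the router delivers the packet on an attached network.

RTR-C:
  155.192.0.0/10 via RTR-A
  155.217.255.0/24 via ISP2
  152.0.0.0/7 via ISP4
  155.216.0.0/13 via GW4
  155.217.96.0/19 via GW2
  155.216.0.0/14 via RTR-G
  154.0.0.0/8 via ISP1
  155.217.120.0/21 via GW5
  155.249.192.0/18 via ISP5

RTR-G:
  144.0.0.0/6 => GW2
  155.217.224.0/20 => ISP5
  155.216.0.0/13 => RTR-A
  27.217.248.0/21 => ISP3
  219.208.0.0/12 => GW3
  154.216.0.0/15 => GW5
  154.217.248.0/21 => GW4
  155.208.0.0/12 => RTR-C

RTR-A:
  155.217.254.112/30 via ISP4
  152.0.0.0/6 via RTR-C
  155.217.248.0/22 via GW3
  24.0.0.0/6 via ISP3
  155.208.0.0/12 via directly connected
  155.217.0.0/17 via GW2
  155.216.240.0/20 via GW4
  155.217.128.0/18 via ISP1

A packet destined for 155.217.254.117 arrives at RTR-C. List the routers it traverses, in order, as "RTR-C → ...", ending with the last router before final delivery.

At RTR-C: longest match for 155.217.254.117 is 155.216.0.0/14 -> RTR-G
At RTR-G: longest match for 155.217.254.117 is 155.216.0.0/13 -> RTR-A
At RTR-A: longest match for 155.217.254.117 is 155.208.0.0/12 -> directly connected

RTR-C → RTR-G → RTR-A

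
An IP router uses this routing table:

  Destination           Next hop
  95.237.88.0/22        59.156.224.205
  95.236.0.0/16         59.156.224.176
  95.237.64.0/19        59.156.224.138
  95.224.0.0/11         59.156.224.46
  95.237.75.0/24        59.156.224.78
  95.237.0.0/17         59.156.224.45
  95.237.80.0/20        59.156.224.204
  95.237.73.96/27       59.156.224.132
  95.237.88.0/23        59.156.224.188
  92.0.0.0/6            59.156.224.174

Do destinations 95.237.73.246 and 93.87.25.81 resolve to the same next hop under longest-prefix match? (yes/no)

95.237.73.246: longest match 95.237.64.0/19 -> 59.156.224.138
93.87.25.81: longest match 92.0.0.0/6 -> 59.156.224.174

no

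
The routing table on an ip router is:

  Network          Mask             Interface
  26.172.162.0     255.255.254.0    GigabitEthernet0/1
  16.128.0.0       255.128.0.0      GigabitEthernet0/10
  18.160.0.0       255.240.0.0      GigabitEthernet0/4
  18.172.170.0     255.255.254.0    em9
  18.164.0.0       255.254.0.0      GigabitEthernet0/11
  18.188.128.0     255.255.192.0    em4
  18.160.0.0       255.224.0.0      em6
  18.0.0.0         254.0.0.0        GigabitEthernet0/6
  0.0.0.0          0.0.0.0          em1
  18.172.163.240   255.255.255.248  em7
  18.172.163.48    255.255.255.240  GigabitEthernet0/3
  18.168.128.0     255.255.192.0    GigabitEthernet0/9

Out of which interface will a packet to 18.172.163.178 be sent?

Routes whose prefix contains 18.172.163.178:
  0.0.0.0/0 (default, matches everything) -> em1
  18.0.0.0/7 (18.0.0.0 - 19.255.255.255) -> GigabitEthernet0/6
  18.160.0.0/11 (18.160.0.0 - 18.191.255.255) -> em6
  18.160.0.0/12 (18.160.0.0 - 18.175.255.255) -> GigabitEthernet0/4
More-specific entries that do NOT match:
  18.172.163.240/29 (18.172.163.240 - 18.172.163.247) does not contain 18.172.163.178
  18.172.163.48/28 (18.172.163.48 - 18.172.163.63) does not contain 18.172.163.178
  26.172.162.0/23 (26.172.162.0 - 26.172.163.255) does not contain 18.172.163.178
  18.172.170.0/23 (18.172.170.0 - 18.172.171.255) does not contain 18.172.163.178
  18.188.128.0/18 (18.188.128.0 - 18.188.191.255) does not contain 18.172.163.178
  18.168.128.0/18 (18.168.128.0 - 18.168.191.255) does not contain 18.172.163.178
  18.164.0.0/15 (18.164.0.0 - 18.165.255.255) does not contain 18.172.163.178
Longest matching prefix is /12 -> interface GigabitEthernet0/4.

GigabitEthernet0/4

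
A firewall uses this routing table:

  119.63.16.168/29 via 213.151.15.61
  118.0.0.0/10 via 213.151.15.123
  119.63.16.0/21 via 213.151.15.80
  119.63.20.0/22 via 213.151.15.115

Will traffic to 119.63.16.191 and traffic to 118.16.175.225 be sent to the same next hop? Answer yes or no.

119.63.16.191: longest match 119.63.16.0/21 -> 213.151.15.80
118.16.175.225: longest match 118.0.0.0/10 -> 213.151.15.123

no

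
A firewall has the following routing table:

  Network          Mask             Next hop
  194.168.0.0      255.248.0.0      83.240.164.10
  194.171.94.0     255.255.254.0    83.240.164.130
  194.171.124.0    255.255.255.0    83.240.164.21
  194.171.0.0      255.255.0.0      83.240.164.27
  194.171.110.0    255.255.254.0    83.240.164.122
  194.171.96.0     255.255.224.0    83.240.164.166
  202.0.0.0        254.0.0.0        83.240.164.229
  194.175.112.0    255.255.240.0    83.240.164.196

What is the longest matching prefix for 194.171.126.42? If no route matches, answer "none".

Entries matching 194.171.126.42:
  194.168.0.0/13 (194.168.0.0 - 194.175.255.255)
  194.171.0.0/16 (194.171.0.0 - 194.171.255.255)
  194.171.96.0/19 (194.171.96.0 - 194.171.127.255)
Most specific is 194.171.96.0/19.

194.171.96.0/19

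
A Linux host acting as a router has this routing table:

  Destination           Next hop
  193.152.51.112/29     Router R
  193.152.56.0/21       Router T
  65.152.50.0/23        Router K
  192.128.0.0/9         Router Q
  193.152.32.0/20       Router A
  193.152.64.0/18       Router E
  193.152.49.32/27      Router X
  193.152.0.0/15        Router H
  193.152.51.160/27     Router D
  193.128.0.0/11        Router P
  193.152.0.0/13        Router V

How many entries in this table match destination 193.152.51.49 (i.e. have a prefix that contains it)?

Prefixes containing 193.152.51.49:
  193.128.0.0/11 (193.128.0.0 - 193.159.255.255)
  193.152.0.0/13 (193.152.0.0 - 193.159.255.255)
  193.152.0.0/15 (193.152.0.0 - 193.153.255.255)
Total matching entries: 3.

3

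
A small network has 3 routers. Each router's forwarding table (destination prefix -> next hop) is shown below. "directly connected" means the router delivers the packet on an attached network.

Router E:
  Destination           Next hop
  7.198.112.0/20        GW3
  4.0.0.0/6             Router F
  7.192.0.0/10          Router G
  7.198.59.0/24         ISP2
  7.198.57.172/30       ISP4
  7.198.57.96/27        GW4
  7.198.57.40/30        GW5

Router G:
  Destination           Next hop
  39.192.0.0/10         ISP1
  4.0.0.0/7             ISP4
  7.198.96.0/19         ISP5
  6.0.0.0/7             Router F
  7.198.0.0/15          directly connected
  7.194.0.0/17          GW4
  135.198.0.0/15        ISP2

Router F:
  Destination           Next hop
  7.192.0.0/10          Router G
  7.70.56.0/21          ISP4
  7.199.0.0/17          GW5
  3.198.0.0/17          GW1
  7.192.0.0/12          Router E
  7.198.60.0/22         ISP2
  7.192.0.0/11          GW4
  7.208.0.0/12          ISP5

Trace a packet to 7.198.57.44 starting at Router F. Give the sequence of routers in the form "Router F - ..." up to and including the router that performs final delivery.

Router F - Router E - Router G

At Router F: longest match for 7.198.57.44 is 7.192.0.0/12 -> Router E
At Router E: longest match for 7.198.57.44 is 7.192.0.0/10 -> Router G
At Router G: longest match for 7.198.57.44 is 7.198.0.0/15 -> directly connected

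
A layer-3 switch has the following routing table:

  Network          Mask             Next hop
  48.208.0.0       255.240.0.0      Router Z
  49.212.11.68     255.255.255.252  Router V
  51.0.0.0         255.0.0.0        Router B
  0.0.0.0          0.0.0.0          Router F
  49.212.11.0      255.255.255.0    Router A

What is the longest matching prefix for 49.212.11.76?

49.212.11.0/24

Entries matching 49.212.11.76:
  0.0.0.0/0 (default, matches everything)
  49.212.11.0/24 (49.212.11.0 - 49.212.11.255)
Most specific is 49.212.11.0/24.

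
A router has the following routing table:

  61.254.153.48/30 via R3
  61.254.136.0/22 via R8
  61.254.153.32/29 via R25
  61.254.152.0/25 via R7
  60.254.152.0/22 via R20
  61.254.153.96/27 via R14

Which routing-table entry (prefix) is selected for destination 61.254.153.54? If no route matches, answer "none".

61.254.153.54 is outside every listed prefix and there is no default route.

none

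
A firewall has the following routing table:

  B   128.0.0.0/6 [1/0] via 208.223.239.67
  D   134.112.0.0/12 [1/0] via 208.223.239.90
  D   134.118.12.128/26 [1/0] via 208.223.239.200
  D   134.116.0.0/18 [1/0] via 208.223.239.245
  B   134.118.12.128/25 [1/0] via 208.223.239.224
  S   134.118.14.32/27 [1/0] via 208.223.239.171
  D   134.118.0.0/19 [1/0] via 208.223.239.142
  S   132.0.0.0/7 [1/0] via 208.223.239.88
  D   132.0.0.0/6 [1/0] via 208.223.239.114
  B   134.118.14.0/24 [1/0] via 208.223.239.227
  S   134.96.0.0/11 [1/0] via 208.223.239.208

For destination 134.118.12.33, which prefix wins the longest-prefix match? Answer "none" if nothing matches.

Entries matching 134.118.12.33:
  132.0.0.0/6 (132.0.0.0 - 135.255.255.255)
  134.96.0.0/11 (134.96.0.0 - 134.127.255.255)
  134.112.0.0/12 (134.112.0.0 - 134.127.255.255)
  134.118.0.0/19 (134.118.0.0 - 134.118.31.255)
Most specific is 134.118.0.0/19.

134.118.0.0/19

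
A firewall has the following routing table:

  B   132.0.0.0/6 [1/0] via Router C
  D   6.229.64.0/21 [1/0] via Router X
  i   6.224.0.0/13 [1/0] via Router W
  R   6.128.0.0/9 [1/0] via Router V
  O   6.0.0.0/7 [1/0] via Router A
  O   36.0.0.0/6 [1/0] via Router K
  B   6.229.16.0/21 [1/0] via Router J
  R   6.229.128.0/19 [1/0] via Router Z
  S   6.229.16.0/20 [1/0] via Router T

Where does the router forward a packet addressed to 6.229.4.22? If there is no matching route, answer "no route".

Router W

Routes whose prefix contains 6.229.4.22:
  6.0.0.0/7 (6.0.0.0 - 7.255.255.255) -> Router A
  6.128.0.0/9 (6.128.0.0 - 6.255.255.255) -> Router V
  6.224.0.0/13 (6.224.0.0 - 6.231.255.255) -> Router W
More-specific entries that do NOT match:
  6.229.64.0/21 (6.229.64.0 - 6.229.71.255) does not contain 6.229.4.22
  6.229.16.0/21 (6.229.16.0 - 6.229.23.255) does not contain 6.229.4.22
  6.229.16.0/20 (6.229.16.0 - 6.229.31.255) does not contain 6.229.4.22
  6.229.128.0/19 (6.229.128.0 - 6.229.159.255) does not contain 6.229.4.22
Longest matching prefix is /13 -> next hop Router W.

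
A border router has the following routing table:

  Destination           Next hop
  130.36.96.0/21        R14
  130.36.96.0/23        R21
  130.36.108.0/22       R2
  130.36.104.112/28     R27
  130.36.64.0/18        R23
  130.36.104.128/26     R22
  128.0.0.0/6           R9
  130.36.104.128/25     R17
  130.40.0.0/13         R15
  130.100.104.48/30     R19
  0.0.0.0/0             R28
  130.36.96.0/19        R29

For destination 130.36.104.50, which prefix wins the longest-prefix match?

Entries matching 130.36.104.50:
  0.0.0.0/0 (default, matches everything)
  128.0.0.0/6 (128.0.0.0 - 131.255.255.255)
  130.36.64.0/18 (130.36.64.0 - 130.36.127.255)
  130.36.96.0/19 (130.36.96.0 - 130.36.127.255)
Most specific is 130.36.96.0/19.

130.36.96.0/19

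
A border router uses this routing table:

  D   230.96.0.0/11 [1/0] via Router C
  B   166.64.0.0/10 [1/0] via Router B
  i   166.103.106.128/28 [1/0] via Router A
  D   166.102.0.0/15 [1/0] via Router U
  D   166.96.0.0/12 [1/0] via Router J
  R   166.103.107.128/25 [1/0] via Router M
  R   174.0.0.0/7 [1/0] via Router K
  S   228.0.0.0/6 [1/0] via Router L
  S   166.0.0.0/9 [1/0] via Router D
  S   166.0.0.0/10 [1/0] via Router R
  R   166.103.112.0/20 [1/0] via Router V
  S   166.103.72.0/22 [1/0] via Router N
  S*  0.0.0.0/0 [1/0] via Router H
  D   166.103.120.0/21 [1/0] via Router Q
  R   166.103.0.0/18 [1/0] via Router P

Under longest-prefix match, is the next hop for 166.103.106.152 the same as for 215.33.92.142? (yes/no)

166.103.106.152: longest match 166.102.0.0/15 -> Router U
215.33.92.142: longest match 0.0.0.0/0 -> Router H

no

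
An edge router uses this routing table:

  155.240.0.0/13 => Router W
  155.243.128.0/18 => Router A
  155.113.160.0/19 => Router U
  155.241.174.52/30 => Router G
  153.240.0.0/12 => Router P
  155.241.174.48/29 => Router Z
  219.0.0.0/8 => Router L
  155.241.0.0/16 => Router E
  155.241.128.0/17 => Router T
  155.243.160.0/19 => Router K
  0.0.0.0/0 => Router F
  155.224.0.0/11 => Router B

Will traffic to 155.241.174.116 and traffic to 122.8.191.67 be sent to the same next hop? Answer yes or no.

155.241.174.116: longest match 155.241.128.0/17 -> Router T
122.8.191.67: longest match 0.0.0.0/0 -> Router F

no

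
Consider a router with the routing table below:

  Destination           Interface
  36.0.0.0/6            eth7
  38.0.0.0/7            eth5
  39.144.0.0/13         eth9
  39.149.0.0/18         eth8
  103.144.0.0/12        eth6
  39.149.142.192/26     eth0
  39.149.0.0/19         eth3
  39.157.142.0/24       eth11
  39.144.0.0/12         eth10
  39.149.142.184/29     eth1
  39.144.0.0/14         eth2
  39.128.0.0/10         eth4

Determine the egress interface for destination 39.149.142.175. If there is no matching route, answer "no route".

Routes whose prefix contains 39.149.142.175:
  36.0.0.0/6 (36.0.0.0 - 39.255.255.255) -> eth7
  38.0.0.0/7 (38.0.0.0 - 39.255.255.255) -> eth5
  39.128.0.0/10 (39.128.0.0 - 39.191.255.255) -> eth4
  39.144.0.0/12 (39.144.0.0 - 39.159.255.255) -> eth10
  39.144.0.0/13 (39.144.0.0 - 39.151.255.255) -> eth9
More-specific entries that do NOT match:
  39.149.142.184/29 (39.149.142.184 - 39.149.142.191) does not contain 39.149.142.175
  39.149.142.192/26 (39.149.142.192 - 39.149.142.255) does not contain 39.149.142.175
  39.157.142.0/24 (39.157.142.0 - 39.157.142.255) does not contain 39.149.142.175
  39.149.0.0/19 (39.149.0.0 - 39.149.31.255) does not contain 39.149.142.175
  39.149.0.0/18 (39.149.0.0 - 39.149.63.255) does not contain 39.149.142.175
  39.144.0.0/14 (39.144.0.0 - 39.147.255.255) does not contain 39.149.142.175
Longest matching prefix is /13 -> interface eth9.

eth9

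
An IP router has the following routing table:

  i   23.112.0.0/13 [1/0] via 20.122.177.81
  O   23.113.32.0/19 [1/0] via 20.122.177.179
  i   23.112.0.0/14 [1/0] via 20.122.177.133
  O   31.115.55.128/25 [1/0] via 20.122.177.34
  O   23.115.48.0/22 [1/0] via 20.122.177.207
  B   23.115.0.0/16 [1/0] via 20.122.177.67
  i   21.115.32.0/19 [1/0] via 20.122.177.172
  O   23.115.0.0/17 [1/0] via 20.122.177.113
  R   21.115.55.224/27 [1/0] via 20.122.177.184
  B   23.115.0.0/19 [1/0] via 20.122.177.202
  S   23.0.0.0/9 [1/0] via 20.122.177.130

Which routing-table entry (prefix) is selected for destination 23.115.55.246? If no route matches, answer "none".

23.115.0.0/17

Entries matching 23.115.55.246:
  23.0.0.0/9 (23.0.0.0 - 23.127.255.255)
  23.112.0.0/13 (23.112.0.0 - 23.119.255.255)
  23.112.0.0/14 (23.112.0.0 - 23.115.255.255)
  23.115.0.0/16 (23.115.0.0 - 23.115.255.255)
  23.115.0.0/17 (23.115.0.0 - 23.115.127.255)
Most specific is 23.115.0.0/17.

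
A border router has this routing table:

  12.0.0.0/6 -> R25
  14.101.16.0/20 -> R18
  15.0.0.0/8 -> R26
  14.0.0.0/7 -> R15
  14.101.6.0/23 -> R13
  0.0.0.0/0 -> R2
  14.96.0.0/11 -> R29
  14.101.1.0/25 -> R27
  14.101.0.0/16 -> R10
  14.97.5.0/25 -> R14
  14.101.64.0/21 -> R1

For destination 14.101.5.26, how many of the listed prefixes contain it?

5

Prefixes containing 14.101.5.26:
  0.0.0.0/0 (default, matches everything)
  12.0.0.0/6 (12.0.0.0 - 15.255.255.255)
  14.0.0.0/7 (14.0.0.0 - 15.255.255.255)
  14.96.0.0/11 (14.96.0.0 - 14.127.255.255)
  14.101.0.0/16 (14.101.0.0 - 14.101.255.255)
Total matching entries: 5.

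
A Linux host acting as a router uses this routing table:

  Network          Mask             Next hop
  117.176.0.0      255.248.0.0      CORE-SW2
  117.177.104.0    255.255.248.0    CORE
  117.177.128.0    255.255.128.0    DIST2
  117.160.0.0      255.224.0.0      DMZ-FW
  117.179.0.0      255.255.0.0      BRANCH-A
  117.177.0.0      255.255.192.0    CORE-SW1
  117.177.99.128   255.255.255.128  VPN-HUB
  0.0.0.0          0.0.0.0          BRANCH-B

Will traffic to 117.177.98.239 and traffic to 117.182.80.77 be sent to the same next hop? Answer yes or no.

117.177.98.239: longest match 117.176.0.0/13 -> CORE-SW2
117.182.80.77: longest match 117.176.0.0/13 -> CORE-SW2

yes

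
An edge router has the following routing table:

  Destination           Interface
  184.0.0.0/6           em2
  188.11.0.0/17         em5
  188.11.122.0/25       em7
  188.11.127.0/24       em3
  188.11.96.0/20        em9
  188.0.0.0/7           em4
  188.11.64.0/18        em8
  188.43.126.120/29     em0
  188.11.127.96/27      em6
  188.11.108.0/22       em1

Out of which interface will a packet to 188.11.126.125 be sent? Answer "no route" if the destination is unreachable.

em8

Routes whose prefix contains 188.11.126.125:
  188.0.0.0/7 (188.0.0.0 - 189.255.255.255) -> em4
  188.11.0.0/17 (188.11.0.0 - 188.11.127.255) -> em5
  188.11.64.0/18 (188.11.64.0 - 188.11.127.255) -> em8
More-specific entries that do NOT match:
  188.43.126.120/29 (188.43.126.120 - 188.43.126.127) does not contain 188.11.126.125
  188.11.127.96/27 (188.11.127.96 - 188.11.127.127) does not contain 188.11.126.125
  188.11.122.0/25 (188.11.122.0 - 188.11.122.127) does not contain 188.11.126.125
  188.11.127.0/24 (188.11.127.0 - 188.11.127.255) does not contain 188.11.126.125
  188.11.108.0/22 (188.11.108.0 - 188.11.111.255) does not contain 188.11.126.125
  188.11.96.0/20 (188.11.96.0 - 188.11.111.255) does not contain 188.11.126.125
Longest matching prefix is /18 -> interface em8.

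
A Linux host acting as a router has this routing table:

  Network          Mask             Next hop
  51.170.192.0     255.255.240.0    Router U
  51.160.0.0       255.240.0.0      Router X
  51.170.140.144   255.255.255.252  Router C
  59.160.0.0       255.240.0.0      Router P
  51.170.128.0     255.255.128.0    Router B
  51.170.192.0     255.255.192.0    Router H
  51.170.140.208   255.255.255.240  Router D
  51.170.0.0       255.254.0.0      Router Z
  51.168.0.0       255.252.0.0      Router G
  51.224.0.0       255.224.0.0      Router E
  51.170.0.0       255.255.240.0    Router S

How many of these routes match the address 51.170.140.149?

Prefixes containing 51.170.140.149:
  51.160.0.0/12 (51.160.0.0 - 51.175.255.255)
  51.168.0.0/14 (51.168.0.0 - 51.171.255.255)
  51.170.0.0/15 (51.170.0.0 - 51.171.255.255)
  51.170.128.0/17 (51.170.128.0 - 51.170.255.255)
Total matching entries: 4.

4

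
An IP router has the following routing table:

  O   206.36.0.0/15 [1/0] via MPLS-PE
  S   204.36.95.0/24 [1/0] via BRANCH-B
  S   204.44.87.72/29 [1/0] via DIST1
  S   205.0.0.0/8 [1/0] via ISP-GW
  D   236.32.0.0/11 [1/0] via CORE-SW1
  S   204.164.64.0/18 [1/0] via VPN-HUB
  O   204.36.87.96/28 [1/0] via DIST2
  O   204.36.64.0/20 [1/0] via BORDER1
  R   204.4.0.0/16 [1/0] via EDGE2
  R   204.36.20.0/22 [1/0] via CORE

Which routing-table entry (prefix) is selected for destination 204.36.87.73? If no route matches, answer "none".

none

204.36.87.73 is outside every listed prefix and there is no default route.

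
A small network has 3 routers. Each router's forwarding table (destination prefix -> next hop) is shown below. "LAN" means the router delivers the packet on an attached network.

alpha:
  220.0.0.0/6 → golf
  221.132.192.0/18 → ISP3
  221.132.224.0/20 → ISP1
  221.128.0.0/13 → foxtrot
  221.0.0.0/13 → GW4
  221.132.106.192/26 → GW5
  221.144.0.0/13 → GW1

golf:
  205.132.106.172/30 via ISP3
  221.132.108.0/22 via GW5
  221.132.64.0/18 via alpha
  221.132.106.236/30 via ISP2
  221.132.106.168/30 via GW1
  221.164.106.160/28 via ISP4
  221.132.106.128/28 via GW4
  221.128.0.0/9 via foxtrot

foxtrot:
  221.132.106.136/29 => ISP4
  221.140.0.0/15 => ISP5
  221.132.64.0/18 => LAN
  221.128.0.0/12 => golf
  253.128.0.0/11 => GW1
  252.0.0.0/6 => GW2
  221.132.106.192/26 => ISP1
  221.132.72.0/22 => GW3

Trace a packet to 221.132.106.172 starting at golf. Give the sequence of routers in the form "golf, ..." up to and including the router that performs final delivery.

golf, alpha, foxtrot

At golf: longest match for 221.132.106.172 is 221.132.64.0/18 -> alpha
At alpha: longest match for 221.132.106.172 is 221.128.0.0/13 -> foxtrot
At foxtrot: longest match for 221.132.106.172 is 221.132.64.0/18 -> LAN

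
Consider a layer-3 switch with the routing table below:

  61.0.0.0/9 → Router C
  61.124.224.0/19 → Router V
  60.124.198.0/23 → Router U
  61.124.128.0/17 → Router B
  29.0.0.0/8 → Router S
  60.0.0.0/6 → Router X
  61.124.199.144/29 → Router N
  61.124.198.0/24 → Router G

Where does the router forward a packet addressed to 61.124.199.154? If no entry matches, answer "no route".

Routes whose prefix contains 61.124.199.154:
  60.0.0.0/6 (60.0.0.0 - 63.255.255.255) -> Router X
  61.0.0.0/9 (61.0.0.0 - 61.127.255.255) -> Router C
  61.124.128.0/17 (61.124.128.0 - 61.124.255.255) -> Router B
More-specific entries that do NOT match:
  61.124.199.144/29 (61.124.199.144 - 61.124.199.151) does not contain 61.124.199.154
  61.124.198.0/24 (61.124.198.0 - 61.124.198.255) does not contain 61.124.199.154
  60.124.198.0/23 (60.124.198.0 - 60.124.199.255) does not contain 61.124.199.154
  61.124.224.0/19 (61.124.224.0 - 61.124.255.255) does not contain 61.124.199.154
Longest matching prefix is /17 -> next hop Router B.

Router B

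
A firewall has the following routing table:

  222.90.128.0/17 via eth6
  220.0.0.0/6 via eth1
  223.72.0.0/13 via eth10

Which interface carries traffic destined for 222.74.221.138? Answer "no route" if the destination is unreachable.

eth1

Routes whose prefix contains 222.74.221.138:
  220.0.0.0/6 (220.0.0.0 - 223.255.255.255) -> eth1
More-specific entries that do NOT match:
  222.90.128.0/17 (222.90.128.0 - 222.90.255.255) does not contain 222.74.221.138
  223.72.0.0/13 (223.72.0.0 - 223.79.255.255) does not contain 222.74.221.138
Longest matching prefix is /6 -> interface eth1.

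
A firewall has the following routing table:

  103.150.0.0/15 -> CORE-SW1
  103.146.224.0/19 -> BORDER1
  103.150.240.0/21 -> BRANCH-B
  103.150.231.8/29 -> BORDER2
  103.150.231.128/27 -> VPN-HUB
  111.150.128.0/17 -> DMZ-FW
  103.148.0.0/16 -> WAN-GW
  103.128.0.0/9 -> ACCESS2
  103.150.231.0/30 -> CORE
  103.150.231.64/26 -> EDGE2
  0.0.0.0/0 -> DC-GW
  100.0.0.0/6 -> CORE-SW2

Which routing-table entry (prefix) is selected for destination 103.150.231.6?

Entries matching 103.150.231.6:
  0.0.0.0/0 (default, matches everything)
  100.0.0.0/6 (100.0.0.0 - 103.255.255.255)
  103.128.0.0/9 (103.128.0.0 - 103.255.255.255)
  103.150.0.0/15 (103.150.0.0 - 103.151.255.255)
Most specific is 103.150.0.0/15.

103.150.0.0/15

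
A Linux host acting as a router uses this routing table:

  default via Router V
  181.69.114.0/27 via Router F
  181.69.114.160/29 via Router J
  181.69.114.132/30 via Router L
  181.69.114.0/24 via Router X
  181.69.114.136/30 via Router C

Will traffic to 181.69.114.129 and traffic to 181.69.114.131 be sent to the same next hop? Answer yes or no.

yes

181.69.114.129: longest match 181.69.114.0/24 -> Router X
181.69.114.131: longest match 181.69.114.0/24 -> Router X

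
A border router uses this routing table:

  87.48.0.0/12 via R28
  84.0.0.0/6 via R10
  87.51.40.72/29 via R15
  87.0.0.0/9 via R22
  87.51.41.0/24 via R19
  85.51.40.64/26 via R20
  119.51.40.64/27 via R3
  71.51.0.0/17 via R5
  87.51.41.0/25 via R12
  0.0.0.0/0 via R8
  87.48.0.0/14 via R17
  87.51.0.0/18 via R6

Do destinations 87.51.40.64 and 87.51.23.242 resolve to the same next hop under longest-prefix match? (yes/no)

87.51.40.64: longest match 87.51.0.0/18 -> R6
87.51.23.242: longest match 87.51.0.0/18 -> R6

yes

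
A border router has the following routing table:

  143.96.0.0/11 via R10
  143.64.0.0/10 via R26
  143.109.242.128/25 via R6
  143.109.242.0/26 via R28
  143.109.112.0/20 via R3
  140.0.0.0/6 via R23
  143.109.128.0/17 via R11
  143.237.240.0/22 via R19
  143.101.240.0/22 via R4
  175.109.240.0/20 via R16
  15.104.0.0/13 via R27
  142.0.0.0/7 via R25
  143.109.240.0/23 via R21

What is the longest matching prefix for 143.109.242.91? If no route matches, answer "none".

Entries matching 143.109.242.91:
  140.0.0.0/6 (140.0.0.0 - 143.255.255.255)
  142.0.0.0/7 (142.0.0.0 - 143.255.255.255)
  143.64.0.0/10 (143.64.0.0 - 143.127.255.255)
  143.96.0.0/11 (143.96.0.0 - 143.127.255.255)
  143.109.128.0/17 (143.109.128.0 - 143.109.255.255)
Most specific is 143.109.128.0/17.

143.109.128.0/17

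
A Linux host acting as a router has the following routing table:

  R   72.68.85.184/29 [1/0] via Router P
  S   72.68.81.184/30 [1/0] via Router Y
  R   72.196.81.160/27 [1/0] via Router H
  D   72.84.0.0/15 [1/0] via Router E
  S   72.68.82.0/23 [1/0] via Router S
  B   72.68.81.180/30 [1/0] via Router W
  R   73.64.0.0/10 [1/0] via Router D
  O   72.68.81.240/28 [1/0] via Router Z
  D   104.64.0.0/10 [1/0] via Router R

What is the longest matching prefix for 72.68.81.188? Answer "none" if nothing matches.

72.68.81.188 is outside every listed prefix and there is no default route.

none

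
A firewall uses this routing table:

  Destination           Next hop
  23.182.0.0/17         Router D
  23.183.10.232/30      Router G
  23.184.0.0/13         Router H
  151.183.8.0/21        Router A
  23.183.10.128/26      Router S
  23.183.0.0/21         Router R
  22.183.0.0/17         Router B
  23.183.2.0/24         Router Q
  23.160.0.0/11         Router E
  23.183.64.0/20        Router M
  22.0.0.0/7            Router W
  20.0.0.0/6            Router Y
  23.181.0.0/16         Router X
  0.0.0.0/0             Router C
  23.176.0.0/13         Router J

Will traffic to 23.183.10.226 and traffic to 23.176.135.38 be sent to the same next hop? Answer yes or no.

yes

23.183.10.226: longest match 23.176.0.0/13 -> Router J
23.176.135.38: longest match 23.176.0.0/13 -> Router J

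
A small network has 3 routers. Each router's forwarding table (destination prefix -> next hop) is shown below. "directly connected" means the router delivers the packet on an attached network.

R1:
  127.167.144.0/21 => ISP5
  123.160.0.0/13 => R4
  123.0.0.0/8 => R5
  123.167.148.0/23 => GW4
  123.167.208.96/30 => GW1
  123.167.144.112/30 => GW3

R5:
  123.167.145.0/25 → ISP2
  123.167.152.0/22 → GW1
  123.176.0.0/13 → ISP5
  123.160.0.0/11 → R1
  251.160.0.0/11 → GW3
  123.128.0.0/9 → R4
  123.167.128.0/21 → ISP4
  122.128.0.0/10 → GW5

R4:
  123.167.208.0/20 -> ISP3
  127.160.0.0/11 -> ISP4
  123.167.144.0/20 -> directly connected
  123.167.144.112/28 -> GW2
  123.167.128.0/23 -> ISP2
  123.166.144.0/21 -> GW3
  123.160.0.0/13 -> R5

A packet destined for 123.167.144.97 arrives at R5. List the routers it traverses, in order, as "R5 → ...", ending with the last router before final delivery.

R5 → R1 → R4

At R5: longest match for 123.167.144.97 is 123.160.0.0/11 -> R1
At R1: longest match for 123.167.144.97 is 123.160.0.0/13 -> R4
At R4: longest match for 123.167.144.97 is 123.167.144.0/20 -> directly connected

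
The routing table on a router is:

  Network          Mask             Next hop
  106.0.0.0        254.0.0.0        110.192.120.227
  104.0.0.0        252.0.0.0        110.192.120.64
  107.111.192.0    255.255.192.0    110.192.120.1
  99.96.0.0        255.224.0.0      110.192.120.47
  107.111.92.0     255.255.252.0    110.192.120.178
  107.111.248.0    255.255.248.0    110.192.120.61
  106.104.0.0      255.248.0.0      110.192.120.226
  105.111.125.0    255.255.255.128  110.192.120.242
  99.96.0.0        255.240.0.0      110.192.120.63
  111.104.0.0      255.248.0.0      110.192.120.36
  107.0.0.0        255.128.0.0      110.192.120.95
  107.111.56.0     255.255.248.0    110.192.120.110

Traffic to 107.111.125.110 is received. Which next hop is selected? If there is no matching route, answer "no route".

Routes whose prefix contains 107.111.125.110:
  104.0.0.0/6 (104.0.0.0 - 107.255.255.255) -> 110.192.120.64
  106.0.0.0/7 (106.0.0.0 - 107.255.255.255) -> 110.192.120.227
  107.0.0.0/9 (107.0.0.0 - 107.127.255.255) -> 110.192.120.95
More-specific entries that do NOT match:
  105.111.125.0/25 (105.111.125.0 - 105.111.125.127) does not contain 107.111.125.110
  107.111.92.0/22 (107.111.92.0 - 107.111.95.255) does not contain 107.111.125.110
  107.111.248.0/21 (107.111.248.0 - 107.111.255.255) does not contain 107.111.125.110
  107.111.56.0/21 (107.111.56.0 - 107.111.63.255) does not contain 107.111.125.110
  107.111.192.0/18 (107.111.192.0 - 107.111.255.255) does not contain 107.111.125.110
  106.104.0.0/13 (106.104.0.0 - 106.111.255.255) does not contain 107.111.125.110
  111.104.0.0/13 (111.104.0.0 - 111.111.255.255) does not contain 107.111.125.110
  99.96.0.0/12 (99.96.0.0 - 99.111.255.255) does not contain 107.111.125.110
  99.96.0.0/11 (99.96.0.0 - 99.127.255.255) does not contain 107.111.125.110
Longest matching prefix is /9 -> next hop 110.192.120.95.

110.192.120.95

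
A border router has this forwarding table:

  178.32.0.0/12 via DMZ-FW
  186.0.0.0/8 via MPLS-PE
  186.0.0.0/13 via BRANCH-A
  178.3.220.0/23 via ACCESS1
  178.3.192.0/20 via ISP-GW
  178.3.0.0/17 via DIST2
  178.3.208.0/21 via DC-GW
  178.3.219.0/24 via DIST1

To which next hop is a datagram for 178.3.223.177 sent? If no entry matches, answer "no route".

No entry's prefix contains 178.3.223.177; there is no default route.

no route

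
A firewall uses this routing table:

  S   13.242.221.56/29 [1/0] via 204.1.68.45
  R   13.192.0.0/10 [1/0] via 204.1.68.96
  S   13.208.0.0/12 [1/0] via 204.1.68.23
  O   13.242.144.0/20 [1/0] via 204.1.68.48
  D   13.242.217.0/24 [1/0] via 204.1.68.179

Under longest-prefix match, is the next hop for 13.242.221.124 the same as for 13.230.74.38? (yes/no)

yes

13.242.221.124: longest match 13.192.0.0/10 -> 204.1.68.96
13.230.74.38: longest match 13.192.0.0/10 -> 204.1.68.96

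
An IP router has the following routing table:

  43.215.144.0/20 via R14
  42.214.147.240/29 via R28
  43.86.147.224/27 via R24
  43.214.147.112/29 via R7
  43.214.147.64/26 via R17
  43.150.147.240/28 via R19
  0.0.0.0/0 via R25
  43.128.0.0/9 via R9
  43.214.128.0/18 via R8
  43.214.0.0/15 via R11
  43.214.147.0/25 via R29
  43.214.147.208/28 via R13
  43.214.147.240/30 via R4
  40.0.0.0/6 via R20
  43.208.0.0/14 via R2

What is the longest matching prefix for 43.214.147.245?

Entries matching 43.214.147.245:
  0.0.0.0/0 (default, matches everything)
  40.0.0.0/6 (40.0.0.0 - 43.255.255.255)
  43.128.0.0/9 (43.128.0.0 - 43.255.255.255)
  43.214.0.0/15 (43.214.0.0 - 43.215.255.255)
  43.214.128.0/18 (43.214.128.0 - 43.214.191.255)
Most specific is 43.214.128.0/18.

43.214.128.0/18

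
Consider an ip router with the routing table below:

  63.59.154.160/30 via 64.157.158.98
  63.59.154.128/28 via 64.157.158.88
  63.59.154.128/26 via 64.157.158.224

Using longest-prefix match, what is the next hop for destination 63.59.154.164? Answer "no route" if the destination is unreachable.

64.157.158.224

Routes whose prefix contains 63.59.154.164:
  63.59.154.128/26 (63.59.154.128 - 63.59.154.191) -> 64.157.158.224
More-specific entries that do NOT match:
  63.59.154.160/30 (63.59.154.160 - 63.59.154.163) does not contain 63.59.154.164
  63.59.154.128/28 (63.59.154.128 - 63.59.154.143) does not contain 63.59.154.164
Longest matching prefix is /26 -> next hop 64.157.158.224.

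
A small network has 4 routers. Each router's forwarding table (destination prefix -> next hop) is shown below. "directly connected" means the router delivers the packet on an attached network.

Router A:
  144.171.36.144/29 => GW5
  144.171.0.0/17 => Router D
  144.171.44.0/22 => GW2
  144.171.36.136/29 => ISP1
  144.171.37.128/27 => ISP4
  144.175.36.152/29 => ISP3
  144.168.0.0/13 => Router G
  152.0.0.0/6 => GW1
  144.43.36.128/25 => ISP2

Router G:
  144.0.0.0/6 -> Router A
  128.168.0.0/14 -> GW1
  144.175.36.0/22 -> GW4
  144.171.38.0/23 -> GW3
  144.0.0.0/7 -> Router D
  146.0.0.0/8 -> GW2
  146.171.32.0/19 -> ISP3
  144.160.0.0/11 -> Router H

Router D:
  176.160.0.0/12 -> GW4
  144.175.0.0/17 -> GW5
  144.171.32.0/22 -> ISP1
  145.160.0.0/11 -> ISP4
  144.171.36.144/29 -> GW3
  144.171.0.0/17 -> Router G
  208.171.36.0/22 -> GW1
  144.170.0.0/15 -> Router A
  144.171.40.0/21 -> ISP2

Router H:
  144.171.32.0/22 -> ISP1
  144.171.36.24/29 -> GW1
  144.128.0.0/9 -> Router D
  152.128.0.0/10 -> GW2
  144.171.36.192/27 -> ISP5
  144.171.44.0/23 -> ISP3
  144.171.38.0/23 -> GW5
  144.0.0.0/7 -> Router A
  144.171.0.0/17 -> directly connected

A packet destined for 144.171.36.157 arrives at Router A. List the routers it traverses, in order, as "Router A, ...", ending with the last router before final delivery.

Router A, Router D, Router G, Router H

At Router A: longest match for 144.171.36.157 is 144.171.0.0/17 -> Router D
At Router D: longest match for 144.171.36.157 is 144.171.0.0/17 -> Router G
At Router G: longest match for 144.171.36.157 is 144.160.0.0/11 -> Router H
At Router H: longest match for 144.171.36.157 is 144.171.0.0/17 -> directly connected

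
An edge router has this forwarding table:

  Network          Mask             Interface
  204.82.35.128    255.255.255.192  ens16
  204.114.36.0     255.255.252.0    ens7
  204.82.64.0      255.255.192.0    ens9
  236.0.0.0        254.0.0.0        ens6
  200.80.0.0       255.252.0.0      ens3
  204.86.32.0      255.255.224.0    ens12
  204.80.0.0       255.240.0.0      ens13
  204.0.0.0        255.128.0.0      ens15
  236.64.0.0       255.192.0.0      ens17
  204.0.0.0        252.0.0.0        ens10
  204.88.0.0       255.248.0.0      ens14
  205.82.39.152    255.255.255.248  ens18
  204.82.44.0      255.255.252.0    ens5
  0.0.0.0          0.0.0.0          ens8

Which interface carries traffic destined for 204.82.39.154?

ens13

Routes whose prefix contains 204.82.39.154:
  0.0.0.0/0 (default, matches everything) -> ens8
  204.0.0.0/6 (204.0.0.0 - 207.255.255.255) -> ens10
  204.0.0.0/9 (204.0.0.0 - 204.127.255.255) -> ens15
  204.80.0.0/12 (204.80.0.0 - 204.95.255.255) -> ens13
More-specific entries that do NOT match:
  205.82.39.152/29 (205.82.39.152 - 205.82.39.159) does not contain 204.82.39.154
  204.82.35.128/26 (204.82.35.128 - 204.82.35.191) does not contain 204.82.39.154
  204.114.36.0/22 (204.114.36.0 - 204.114.39.255) does not contain 204.82.39.154
  204.82.44.0/22 (204.82.44.0 - 204.82.47.255) does not contain 204.82.39.154
  204.86.32.0/19 (204.86.32.0 - 204.86.63.255) does not contain 204.82.39.154
  204.82.64.0/18 (204.82.64.0 - 204.82.127.255) does not contain 204.82.39.154
  200.80.0.0/14 (200.80.0.0 - 200.83.255.255) does not contain 204.82.39.154
  204.88.0.0/13 (204.88.0.0 - 204.95.255.255) does not contain 204.82.39.154
Longest matching prefix is /12 -> interface ens13.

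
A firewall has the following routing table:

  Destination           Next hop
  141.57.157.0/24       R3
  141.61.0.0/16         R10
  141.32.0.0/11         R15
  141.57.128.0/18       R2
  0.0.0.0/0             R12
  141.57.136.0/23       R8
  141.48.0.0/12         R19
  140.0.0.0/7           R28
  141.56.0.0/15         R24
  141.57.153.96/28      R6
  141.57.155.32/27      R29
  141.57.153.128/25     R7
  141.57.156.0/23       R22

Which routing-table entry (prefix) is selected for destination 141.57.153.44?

Entries matching 141.57.153.44:
  0.0.0.0/0 (default, matches everything)
  140.0.0.0/7 (140.0.0.0 - 141.255.255.255)
  141.32.0.0/11 (141.32.0.0 - 141.63.255.255)
  141.48.0.0/12 (141.48.0.0 - 141.63.255.255)
  141.56.0.0/15 (141.56.0.0 - 141.57.255.255)
  141.57.128.0/18 (141.57.128.0 - 141.57.191.255)
Most specific is 141.57.128.0/18.

141.57.128.0/18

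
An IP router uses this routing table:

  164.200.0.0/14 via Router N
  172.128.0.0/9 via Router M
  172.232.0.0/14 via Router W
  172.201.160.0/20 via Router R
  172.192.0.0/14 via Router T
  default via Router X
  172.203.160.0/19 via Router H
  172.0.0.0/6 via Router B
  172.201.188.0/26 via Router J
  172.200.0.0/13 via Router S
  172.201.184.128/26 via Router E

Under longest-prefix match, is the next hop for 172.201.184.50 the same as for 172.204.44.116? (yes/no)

172.201.184.50: longest match 172.200.0.0/13 -> Router S
172.204.44.116: longest match 172.200.0.0/13 -> Router S

yes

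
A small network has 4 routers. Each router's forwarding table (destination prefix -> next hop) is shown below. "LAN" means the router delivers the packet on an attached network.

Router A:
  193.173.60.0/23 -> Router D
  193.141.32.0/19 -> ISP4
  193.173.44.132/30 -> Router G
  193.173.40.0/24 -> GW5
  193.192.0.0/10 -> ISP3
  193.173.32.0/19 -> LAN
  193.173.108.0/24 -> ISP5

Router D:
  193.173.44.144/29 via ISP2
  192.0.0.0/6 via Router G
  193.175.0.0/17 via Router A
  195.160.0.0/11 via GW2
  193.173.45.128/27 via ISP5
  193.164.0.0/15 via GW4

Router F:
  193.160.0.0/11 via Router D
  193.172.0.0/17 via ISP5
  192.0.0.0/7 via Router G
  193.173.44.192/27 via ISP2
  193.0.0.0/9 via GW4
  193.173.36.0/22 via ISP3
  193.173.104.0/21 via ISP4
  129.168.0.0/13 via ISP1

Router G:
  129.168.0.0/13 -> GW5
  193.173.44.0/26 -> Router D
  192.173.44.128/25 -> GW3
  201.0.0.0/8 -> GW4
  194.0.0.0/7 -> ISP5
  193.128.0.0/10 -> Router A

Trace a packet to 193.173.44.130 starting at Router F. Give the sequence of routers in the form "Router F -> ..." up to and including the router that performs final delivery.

At Router F: longest match for 193.173.44.130 is 193.160.0.0/11 -> Router D
At Router D: longest match for 193.173.44.130 is 192.0.0.0/6 -> Router G
At Router G: longest match for 193.173.44.130 is 193.128.0.0/10 -> Router A
At Router A: longest match for 193.173.44.130 is 193.173.32.0/19 -> LAN

Router F -> Router D -> Router G -> Router A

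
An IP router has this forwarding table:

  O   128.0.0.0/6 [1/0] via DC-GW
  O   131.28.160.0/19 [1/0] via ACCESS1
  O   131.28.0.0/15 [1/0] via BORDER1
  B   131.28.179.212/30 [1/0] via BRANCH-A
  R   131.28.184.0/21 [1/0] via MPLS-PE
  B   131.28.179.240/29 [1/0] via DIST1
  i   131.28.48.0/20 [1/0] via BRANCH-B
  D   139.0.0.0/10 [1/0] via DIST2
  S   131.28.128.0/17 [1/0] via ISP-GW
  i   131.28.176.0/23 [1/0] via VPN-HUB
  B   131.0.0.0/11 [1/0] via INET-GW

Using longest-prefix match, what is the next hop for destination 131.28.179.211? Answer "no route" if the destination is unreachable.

Routes whose prefix contains 131.28.179.211:
  128.0.0.0/6 (128.0.0.0 - 131.255.255.255) -> DC-GW
  131.0.0.0/11 (131.0.0.0 - 131.31.255.255) -> INET-GW
  131.28.0.0/15 (131.28.0.0 - 131.29.255.255) -> BORDER1
  131.28.128.0/17 (131.28.128.0 - 131.28.255.255) -> ISP-GW
  131.28.160.0/19 (131.28.160.0 - 131.28.191.255) -> ACCESS1
More-specific entries that do NOT match:
  131.28.179.212/30 (131.28.179.212 - 131.28.179.215) does not contain 131.28.179.211
  131.28.179.240/29 (131.28.179.240 - 131.28.179.247) does not contain 131.28.179.211
  131.28.176.0/23 (131.28.176.0 - 131.28.177.255) does not contain 131.28.179.211
  131.28.184.0/21 (131.28.184.0 - 131.28.191.255) does not contain 131.28.179.211
  131.28.48.0/20 (131.28.48.0 - 131.28.63.255) does not contain 131.28.179.211
Longest matching prefix is /19 -> next hop ACCESS1.

ACCESS1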